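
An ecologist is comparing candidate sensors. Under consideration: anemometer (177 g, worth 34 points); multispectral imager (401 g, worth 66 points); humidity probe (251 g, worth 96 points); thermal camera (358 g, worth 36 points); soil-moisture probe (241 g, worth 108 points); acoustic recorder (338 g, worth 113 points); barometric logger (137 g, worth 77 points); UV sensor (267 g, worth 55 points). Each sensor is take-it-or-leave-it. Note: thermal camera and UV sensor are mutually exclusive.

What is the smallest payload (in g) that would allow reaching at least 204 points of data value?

492

Minimise g subject to total data value ≥ 204.
humidity probe + soil-moisture probe: 204 data value at 492 g.
Below 492 g the best achievable stays under 204.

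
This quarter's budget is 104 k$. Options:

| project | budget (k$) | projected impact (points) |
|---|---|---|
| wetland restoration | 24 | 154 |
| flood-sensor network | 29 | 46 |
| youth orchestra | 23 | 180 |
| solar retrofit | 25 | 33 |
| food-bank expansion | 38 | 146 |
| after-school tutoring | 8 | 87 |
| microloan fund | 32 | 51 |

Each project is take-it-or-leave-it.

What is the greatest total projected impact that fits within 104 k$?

Best packing: wetland restoration + youth orchestra + food-bank expansion + after-school tutoring — 93 k$, 567 total.

567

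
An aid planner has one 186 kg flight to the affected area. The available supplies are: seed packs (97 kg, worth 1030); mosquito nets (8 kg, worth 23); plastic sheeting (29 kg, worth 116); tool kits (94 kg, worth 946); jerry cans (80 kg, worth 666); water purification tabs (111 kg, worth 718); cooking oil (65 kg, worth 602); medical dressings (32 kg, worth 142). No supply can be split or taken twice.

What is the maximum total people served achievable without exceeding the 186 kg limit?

1719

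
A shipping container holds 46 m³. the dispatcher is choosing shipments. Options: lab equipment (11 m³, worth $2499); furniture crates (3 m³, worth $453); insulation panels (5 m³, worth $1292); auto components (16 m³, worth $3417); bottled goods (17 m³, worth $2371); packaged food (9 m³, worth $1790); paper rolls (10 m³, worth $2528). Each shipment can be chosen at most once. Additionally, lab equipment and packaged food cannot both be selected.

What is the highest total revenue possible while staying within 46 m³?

Best packing: lab equipment + furniture crates + insulation panels + auto components + paper rolls — 45 m³, 10189 total.
Next best is lab equipment + insulation panels + auto components + paper rolls at 9736 (42 m³) — short by 453.

10189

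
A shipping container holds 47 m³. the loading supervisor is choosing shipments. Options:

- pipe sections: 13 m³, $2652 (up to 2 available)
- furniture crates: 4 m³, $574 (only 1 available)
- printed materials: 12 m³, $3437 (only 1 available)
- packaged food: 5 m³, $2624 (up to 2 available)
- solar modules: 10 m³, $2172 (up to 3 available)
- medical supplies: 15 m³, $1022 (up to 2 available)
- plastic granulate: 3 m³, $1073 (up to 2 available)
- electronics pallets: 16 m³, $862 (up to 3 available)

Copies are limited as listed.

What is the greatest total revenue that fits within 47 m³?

14102

Greedy by ratio would take furniture crates + printed materials + 2×packaged food + solar modules + 2×plastic granulate: 42 m³ used, total 13577.
The 7 m³ tied up in furniture crates and plastic granulate is better spent on solar modules — total rises to 14102 (45 m³).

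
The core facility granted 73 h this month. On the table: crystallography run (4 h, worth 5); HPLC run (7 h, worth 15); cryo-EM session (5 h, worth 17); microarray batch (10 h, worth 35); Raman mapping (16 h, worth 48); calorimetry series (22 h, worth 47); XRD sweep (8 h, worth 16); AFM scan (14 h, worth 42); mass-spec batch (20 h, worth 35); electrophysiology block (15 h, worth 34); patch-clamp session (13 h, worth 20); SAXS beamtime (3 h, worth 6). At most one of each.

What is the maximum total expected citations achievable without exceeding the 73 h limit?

198

Greedy by ratio would take HPLC run + cryo-EM session + microarray batch + Raman mapping + AFM scan + electrophysiology block + SAXS beamtime: 70 h used, total 197.
The 7 h tied up in HPLC run is better spent on XRD sweep — total rises to 198 (71 h).
Runner-up crystallography run + cryo-EM session + microarray batch + Raman mapping + XRD sweep + AFM scan + electrophysiology block tops out at 197.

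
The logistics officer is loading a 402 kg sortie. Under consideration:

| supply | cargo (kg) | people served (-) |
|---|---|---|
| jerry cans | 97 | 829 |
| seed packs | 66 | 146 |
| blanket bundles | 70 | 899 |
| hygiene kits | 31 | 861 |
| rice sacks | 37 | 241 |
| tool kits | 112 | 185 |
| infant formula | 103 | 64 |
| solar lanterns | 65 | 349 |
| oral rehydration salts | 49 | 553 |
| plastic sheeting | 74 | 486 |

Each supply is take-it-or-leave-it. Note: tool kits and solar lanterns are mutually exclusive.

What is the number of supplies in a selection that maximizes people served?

Best achievable people served is 3977.
For example jerry cans + blanket bundles + hygiene kits + solar lanterns + oral rehydration salts + plastic sheeting achieves it, using 386 kg.
All optima have 6 supplies.

6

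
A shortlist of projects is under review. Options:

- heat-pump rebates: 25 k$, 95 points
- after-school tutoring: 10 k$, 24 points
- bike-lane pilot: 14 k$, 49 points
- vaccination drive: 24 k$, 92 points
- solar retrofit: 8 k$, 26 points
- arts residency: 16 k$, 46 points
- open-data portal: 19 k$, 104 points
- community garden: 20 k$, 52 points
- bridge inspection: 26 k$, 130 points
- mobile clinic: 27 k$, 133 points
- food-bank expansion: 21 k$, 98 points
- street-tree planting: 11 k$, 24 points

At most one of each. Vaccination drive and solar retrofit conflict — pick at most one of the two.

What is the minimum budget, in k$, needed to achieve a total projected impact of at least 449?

Look for the lowest-budget combination reaching 449.
open-data portal + bridge inspection + mobile clinic + food-bank expansion: 465 projected impact at 93 k$.
Any bundle with less than 93 k$ falls short of 449.

93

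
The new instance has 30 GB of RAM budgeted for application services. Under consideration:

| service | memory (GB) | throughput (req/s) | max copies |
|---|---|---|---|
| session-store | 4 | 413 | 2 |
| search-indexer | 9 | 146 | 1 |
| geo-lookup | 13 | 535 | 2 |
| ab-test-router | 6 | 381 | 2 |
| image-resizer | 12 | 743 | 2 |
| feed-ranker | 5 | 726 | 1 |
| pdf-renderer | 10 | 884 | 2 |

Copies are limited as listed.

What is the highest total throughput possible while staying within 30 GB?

2907

Density check — feed-ranker 145.20, session-store 103.25, pdf-renderer 88.40 are the best per GB.
Filling by ratio: 2×session-store + ab-test-router + feed-ranker + pdf-renderer for 2817, with 1 GB left unused.
Replace session-store and ab-test-router with pdf-renderer: the trade gains 90 net, giving 2907 at 29 GB.
No other feasible combination exceeds 2907.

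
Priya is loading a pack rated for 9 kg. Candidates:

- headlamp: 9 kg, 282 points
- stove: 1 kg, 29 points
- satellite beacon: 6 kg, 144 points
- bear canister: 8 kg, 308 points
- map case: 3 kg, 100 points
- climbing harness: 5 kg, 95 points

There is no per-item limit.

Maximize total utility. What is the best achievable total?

337

The ratio ordering already packs tightly: stove + bear canister, 9 kg, 337.
That's the maximum — no swap from here does better than 337.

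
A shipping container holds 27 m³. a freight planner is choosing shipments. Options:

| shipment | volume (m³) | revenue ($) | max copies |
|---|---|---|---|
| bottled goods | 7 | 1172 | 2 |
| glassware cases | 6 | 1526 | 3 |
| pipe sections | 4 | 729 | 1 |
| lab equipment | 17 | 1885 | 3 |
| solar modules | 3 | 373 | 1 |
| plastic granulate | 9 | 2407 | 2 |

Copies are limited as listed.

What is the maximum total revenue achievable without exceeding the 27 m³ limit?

A density-first pass picks glassware cases + solar modules + 2×plastic granulate — 6713 at 27 m³.
Replace solar modules and plastic granulate with 2×glassware cases: the trade gains 272 net, giving 6985 at 27 m³.

6985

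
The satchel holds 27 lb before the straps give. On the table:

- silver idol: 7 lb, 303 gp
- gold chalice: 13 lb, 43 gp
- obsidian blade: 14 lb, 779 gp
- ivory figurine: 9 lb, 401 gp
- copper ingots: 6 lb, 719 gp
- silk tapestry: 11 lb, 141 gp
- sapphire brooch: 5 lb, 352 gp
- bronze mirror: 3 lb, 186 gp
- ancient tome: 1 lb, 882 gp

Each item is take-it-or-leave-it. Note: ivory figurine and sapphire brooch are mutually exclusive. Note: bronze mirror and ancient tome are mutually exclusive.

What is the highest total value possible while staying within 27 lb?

2732

Best packing: obsidian blade + copper ingots + sapphire brooch + ancient tome — 26 lb, 2732 total.
The closest alternative, obsidian blade + copper ingots + ancient tome, reaches only 2380.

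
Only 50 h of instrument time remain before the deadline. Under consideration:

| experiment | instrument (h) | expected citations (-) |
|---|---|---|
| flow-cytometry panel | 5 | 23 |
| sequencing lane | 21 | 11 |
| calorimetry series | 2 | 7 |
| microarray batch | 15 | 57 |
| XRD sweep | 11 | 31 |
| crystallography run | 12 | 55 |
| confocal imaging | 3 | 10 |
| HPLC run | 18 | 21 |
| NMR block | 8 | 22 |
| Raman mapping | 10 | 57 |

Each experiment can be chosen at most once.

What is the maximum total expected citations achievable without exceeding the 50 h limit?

214

Filling by ratio: flow-cytometry panel + calorimetry series + microarray batch + crystallography run + confocal imaging + Raman mapping for 209, with 3 h left unused.
The 5 h tied up in calorimetry series and confocal imaging is better spent on NMR block — total rises to 214 (50 h).
That's the maximum — no swap from here does better than 214.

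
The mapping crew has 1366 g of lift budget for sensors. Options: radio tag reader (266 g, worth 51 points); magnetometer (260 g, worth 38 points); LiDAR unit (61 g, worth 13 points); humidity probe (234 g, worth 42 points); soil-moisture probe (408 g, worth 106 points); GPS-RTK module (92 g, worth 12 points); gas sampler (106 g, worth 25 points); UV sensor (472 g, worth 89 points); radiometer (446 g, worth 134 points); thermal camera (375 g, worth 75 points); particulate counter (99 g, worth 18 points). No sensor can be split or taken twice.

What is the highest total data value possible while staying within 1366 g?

Filling by ratio: radio tag reader + LiDAR unit + soil-moisture probe + gas sampler + radiometer for 329, with 79 g left unused.
Dropping radio tag reader and LiDAR unit frees 327 g; slotting in thermal camera (375 g) lifts the total to 340 at 1335 g.

340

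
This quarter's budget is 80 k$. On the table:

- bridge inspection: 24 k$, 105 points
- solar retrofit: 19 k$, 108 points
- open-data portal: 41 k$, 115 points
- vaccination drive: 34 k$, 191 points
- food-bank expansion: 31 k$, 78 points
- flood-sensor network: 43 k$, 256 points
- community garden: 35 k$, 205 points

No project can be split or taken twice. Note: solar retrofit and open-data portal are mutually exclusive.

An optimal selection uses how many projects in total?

2

Best achievable projected impact is 461.
For example flood-sensor network + community garden achieves it, using 78 k$.
Every optimal selection uses 2 projects.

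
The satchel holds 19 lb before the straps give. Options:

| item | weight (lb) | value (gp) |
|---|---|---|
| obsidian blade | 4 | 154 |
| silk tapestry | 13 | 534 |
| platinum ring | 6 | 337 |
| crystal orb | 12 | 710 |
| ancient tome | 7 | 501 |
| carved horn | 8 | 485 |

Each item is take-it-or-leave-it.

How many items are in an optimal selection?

2

The maximum value within 19 lb is 1211.
crystal orb + ancient tome hits 1211 at 19 lb.
Every optimal selection uses 2 items.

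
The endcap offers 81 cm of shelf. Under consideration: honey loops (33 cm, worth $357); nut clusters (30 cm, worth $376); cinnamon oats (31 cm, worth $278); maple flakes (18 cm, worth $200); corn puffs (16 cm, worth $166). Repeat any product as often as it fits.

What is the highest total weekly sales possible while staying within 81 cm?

Taking 2×nut clusters + maple flakes: 78 cm used, 952 in weekly sales.
Every other selection either busts 81 cm or fails to beat 952.

952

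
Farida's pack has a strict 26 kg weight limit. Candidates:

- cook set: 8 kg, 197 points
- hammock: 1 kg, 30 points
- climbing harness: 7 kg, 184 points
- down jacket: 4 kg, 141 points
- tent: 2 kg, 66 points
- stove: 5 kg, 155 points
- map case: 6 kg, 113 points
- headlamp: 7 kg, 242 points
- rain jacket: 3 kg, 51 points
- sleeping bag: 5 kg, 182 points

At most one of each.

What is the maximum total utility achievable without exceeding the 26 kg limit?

845

A density-first pass picks hammock + down jacket + tent + stove + headlamp + sleeping bag — 816 at 24 kg.
The 5 kg tied up in stove is better spent on climbing harness — total rises to 845 (26 kg).
Every other selection either busts 26 kg or fails to beat 845.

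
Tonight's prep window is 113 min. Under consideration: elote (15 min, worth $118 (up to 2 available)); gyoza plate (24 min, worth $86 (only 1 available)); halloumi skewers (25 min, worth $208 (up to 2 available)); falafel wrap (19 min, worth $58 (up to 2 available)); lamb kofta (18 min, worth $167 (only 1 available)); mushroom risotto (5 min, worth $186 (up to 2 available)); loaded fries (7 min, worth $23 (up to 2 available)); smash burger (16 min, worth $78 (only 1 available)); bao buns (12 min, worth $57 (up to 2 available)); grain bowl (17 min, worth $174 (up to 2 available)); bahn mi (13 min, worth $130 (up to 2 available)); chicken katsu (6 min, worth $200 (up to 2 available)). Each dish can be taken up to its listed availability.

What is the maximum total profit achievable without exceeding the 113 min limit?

1625

The ratio heuristic lands on lamb kofta + 2×mushroom risotto + bao buns + 2×grain bowl + 2×bahn mi + 2×chicken katsu (1604) but leaves 1 min idle.
The 25 min tied up in bao buns and bahn mi is better spent on halloumi skewers — total rises to 1625 (112 min).
No other feasible combination exceeds 1625.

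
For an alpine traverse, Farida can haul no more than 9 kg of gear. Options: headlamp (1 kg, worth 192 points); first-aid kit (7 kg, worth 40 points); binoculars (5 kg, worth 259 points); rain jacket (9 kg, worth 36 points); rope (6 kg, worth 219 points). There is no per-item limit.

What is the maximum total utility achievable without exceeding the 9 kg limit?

1728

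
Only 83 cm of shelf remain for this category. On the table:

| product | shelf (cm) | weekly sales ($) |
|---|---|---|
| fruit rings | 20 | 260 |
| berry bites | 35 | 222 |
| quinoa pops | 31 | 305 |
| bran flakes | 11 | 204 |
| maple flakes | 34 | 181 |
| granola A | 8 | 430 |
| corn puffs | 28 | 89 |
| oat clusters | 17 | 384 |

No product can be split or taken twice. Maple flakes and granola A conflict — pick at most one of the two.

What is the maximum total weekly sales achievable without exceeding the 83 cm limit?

1379

Ranking by ratio (weekly sales/cm): granola A 53.75, oat clusters 22.59, bran flakes 18.55, fruit rings 13.00.
Greedy by ratio would take fruit rings + bran flakes + granola A + oat clusters: 56 cm used, total 1278.
The 11 cm tied up in bran flakes is better spent on quinoa pops — total rises to 1379 (76 cm).
An exhaustive check of the 256 subsets confirms 1379.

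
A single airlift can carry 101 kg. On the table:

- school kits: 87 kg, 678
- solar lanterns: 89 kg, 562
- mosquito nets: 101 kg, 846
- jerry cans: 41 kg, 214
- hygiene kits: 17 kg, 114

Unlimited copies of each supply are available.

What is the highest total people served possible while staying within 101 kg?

846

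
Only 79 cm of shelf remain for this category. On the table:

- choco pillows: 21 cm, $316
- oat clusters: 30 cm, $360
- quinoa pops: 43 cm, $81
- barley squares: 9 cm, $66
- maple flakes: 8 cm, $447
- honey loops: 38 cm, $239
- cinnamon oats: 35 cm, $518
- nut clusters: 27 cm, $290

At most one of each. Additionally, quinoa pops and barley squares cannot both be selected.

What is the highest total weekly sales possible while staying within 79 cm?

1347

Choco pillows + barley squares + maple flakes + cinnamon oats uses 73 of the 79 cm and totals 1347.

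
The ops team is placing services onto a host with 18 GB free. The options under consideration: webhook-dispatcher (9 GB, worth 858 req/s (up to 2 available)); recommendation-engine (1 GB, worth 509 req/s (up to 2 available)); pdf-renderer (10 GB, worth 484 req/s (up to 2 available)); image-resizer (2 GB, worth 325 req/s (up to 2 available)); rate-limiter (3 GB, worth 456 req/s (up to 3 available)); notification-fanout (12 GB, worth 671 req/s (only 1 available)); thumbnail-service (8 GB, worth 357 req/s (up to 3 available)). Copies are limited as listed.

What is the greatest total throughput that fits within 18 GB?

3036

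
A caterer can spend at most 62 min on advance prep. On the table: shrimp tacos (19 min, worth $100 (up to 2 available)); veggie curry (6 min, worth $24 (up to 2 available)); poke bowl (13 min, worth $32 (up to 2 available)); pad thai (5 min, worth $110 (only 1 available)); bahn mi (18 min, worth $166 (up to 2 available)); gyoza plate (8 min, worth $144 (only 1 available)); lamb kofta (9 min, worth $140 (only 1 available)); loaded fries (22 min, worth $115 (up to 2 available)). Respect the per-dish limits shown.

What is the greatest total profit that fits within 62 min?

726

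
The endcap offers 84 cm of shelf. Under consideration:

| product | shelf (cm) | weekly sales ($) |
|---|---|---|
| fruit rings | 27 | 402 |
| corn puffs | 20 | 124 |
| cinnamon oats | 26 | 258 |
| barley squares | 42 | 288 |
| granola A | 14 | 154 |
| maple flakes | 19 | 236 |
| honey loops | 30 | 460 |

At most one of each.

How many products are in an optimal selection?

Optimal total is 1120.
fruit rings + cinnamon oats + honey loops hits 1120 at 83 cm.
Any selection reaching 1120 contains exactly 3 products.

3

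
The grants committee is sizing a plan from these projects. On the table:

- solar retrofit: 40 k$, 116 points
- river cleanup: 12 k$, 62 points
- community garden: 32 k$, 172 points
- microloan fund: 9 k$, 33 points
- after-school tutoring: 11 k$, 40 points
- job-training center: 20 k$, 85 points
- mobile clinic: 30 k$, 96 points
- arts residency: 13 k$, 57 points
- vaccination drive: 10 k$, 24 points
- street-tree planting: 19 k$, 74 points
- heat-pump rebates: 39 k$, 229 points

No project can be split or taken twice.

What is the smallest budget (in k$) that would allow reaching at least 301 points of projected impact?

58

Look for the lowest-budget combination reaching 301.
street-tree planting + heat-pump rebates reaches 303 using 58 k$.
Below 58 k$ the best achievable stays under 301.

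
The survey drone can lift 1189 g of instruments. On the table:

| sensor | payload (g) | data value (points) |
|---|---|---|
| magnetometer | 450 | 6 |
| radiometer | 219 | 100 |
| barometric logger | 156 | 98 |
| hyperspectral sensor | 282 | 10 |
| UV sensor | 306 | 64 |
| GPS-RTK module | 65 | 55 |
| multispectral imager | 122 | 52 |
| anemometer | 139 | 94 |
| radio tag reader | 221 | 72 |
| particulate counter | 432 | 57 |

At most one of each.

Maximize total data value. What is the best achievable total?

Taking the top-ratio sensors first gives radiometer + barometric logger + GPS-RTK module + multispectral imager + anemometer + radio tag reader for 471 (922 g).
Replace multispectral imager with UV sensor: the trade gains 12 net, giving 483 at 1106 g.
Runner-up radiometer + barometric logger + UV sensor + multispectral imager + anemometer + radio tag reader tops out at 480.

483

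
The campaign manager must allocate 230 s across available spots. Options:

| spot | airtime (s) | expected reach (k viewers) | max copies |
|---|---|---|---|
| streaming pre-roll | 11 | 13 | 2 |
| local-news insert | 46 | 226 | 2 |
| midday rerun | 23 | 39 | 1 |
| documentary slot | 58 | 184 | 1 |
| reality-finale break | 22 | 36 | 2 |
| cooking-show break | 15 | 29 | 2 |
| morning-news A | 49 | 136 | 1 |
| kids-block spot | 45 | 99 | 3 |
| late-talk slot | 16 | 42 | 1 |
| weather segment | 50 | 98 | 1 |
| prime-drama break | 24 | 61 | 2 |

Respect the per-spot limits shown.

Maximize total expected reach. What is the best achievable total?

843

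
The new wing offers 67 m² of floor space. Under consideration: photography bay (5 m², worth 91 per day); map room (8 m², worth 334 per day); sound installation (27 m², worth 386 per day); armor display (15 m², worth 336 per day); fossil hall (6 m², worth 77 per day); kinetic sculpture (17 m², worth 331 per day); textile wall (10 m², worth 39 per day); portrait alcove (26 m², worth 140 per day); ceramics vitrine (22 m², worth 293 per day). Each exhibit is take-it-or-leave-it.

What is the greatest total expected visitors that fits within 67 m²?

1387

Density check — map room 41.75, armor display 22.40, kinetic sculpture 19.47 are the best per m².
A density-first pass picks photography bay + map room + armor display + kinetic sculpture + ceramics vitrine — 1385 at 67 m².
Dropping photography bay and ceramics vitrine frees 27 m²; slotting in sound installation (27 m²) lifts the total to 1387 at 67 m².
No other feasible combination exceeds 1387.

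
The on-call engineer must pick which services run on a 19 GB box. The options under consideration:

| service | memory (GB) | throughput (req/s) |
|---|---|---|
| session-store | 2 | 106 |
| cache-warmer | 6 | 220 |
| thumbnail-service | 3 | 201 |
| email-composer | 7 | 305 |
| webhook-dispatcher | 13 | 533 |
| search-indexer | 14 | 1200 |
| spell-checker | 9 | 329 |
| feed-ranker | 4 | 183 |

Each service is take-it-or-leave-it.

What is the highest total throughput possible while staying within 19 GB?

The ratio ordering already packs tightly: session-store + thumbnail-service + search-indexer, 19 GB, 1507.
Next best is thumbnail-service + search-indexer at 1401 (17 GB) — short by 106.

1507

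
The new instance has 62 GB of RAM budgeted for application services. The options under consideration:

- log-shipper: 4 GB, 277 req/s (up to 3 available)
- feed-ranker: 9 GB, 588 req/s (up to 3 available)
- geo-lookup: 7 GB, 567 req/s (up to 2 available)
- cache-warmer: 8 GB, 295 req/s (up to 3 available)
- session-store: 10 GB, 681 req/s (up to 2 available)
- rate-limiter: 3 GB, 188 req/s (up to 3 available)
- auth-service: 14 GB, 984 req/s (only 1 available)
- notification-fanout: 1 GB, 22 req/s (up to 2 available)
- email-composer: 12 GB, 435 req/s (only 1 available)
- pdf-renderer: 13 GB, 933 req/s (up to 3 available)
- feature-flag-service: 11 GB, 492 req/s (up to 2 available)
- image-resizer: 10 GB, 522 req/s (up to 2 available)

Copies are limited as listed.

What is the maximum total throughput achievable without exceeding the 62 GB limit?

4538

Ranking by ratio (throughput/GB): geo-lookup 81.00, pdf-renderer 71.77, auth-service 70.29.
Taking the top-ratio services first gives 2×log-shipper + 2×geo-lookup + notification-fanout + 3×pdf-renderer for 4509 (62 GB).
Replace notification-fanout and pdf-renderer with auth-service: the trade gains 29 net, giving 4538 at 62 GB.
No other feasible combination exceeds 4538.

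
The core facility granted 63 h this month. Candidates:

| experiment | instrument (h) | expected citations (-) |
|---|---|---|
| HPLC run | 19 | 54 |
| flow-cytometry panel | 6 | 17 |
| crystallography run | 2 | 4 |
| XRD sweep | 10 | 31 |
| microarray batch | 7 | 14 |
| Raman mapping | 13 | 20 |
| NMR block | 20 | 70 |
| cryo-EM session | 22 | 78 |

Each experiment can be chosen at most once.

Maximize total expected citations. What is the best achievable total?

206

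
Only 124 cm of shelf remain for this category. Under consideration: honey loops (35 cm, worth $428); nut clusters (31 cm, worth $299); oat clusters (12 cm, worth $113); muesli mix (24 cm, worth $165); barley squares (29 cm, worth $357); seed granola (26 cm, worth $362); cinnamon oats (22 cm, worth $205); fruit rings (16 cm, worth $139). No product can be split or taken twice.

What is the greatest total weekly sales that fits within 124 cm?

Ranking by ratio (weekly sales/cm): seed granola 13.92, barley squares 12.31, honey loops 12.23, nut clusters 9.65.
Filling by ratio: honey loops + nut clusters + barley squares + seed granola for 1446, with 3 cm left unused.
The 31 cm tied up in nut clusters is better spent on oat clusters + cinnamon oats — total rises to 1465 (124 cm).
The closest alternative, honey loops + nut clusters + barley squares + seed granola, reaches only 1446.

1465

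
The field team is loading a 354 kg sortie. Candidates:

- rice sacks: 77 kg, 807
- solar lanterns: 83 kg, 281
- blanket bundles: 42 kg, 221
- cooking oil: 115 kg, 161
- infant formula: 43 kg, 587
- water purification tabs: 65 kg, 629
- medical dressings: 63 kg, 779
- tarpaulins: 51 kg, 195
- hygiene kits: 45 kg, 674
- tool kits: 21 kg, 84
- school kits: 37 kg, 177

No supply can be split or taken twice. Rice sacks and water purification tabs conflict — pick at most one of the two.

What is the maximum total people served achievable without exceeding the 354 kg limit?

Rice sacks + solar lanterns + blanket bundles + infant formula + medical dressings + hygiene kits uses 353 of the 354 kg and totals 3349.
Runner-up rice sacks + blanket bundles + infant formula + medical dressings + tarpaulins + hygiene kits + tool kits tops out at 3347.

3349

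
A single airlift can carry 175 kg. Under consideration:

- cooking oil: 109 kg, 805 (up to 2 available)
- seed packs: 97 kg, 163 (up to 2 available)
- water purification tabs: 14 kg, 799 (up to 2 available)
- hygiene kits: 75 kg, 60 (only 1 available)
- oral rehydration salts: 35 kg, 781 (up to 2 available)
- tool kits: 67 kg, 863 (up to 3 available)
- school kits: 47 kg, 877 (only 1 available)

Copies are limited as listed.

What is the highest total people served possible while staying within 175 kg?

4037

Best packing: 2×water purification tabs + 2×oral rehydration salts + school kits — 145 kg, 4037 total.
Every other selection either busts 175 kg or exceeds an availability limit or fails to beat 4037.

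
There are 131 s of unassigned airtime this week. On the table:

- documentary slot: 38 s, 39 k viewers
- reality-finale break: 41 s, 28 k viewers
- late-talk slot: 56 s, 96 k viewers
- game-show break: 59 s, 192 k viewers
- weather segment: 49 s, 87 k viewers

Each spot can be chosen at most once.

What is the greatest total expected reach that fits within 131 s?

Greedy by ratio would take game-show break + weather segment: 108 s used, total 279.
Replace weather segment with late-talk slot: the trade gains 9 net, giving 288 at 115 s.
No other feasible combination exceeds 288.

288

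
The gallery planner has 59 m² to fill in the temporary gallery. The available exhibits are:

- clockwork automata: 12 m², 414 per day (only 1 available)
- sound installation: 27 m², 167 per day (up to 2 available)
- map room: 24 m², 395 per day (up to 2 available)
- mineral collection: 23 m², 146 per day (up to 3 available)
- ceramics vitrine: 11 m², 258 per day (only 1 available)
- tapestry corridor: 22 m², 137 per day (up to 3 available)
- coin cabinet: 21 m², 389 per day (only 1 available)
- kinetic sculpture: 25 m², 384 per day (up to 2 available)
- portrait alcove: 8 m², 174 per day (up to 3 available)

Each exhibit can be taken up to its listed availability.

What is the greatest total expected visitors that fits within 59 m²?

By expected visitors per m²: clockwork automata 34.50, ceramics vitrine 23.45, portrait alcove 21.75, coin cabinet 18.52 lead.
Taking the top-ratio exhibits first gives clockwork automata + ceramics vitrine + 3×portrait alcove for 1194 (47 m²).
Dropping ceramics vitrine frees 11 m²; slotting in coin cabinet (21 m²) lifts the total to 1325 at 57 m².
The spare 2 m² is too small for any remaining exhibit, and no exchange beats 1325.

1325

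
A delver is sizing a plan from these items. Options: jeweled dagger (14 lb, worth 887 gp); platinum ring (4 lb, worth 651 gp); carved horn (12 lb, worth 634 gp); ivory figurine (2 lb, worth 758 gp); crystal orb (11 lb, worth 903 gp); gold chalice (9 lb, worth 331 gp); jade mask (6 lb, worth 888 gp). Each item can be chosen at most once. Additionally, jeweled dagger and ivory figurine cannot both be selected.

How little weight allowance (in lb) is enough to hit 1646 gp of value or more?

Need the lightest bundle worth ≥ 1646.
ivory figurine + jade mask reaches 1646 using 8 lb.
Any bundle with less than 8 lb falls short of 1646.

8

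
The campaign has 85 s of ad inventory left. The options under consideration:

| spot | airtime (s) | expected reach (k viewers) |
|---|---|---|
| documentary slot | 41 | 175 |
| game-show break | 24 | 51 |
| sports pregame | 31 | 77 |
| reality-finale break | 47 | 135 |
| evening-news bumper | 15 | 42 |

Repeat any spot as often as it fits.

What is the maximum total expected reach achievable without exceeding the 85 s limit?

2×documentary slot uses 82 of the 85 s and totals 350.
No other feasible combination exceeds 350.

350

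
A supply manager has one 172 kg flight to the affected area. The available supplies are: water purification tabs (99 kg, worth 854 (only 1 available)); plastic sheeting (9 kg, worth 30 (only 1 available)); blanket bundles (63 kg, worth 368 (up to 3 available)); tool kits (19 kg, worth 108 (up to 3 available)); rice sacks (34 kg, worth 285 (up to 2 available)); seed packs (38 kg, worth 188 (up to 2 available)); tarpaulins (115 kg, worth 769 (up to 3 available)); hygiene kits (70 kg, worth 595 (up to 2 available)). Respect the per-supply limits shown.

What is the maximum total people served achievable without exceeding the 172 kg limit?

1449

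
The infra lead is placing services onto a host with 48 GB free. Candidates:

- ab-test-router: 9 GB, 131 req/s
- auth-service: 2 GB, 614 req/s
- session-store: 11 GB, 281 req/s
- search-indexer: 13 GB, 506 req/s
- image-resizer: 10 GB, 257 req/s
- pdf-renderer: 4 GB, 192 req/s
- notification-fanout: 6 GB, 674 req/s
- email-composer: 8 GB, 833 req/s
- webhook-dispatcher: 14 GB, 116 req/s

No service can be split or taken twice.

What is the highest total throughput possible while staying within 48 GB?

3100

The ratio heuristic lands on auth-service + search-indexer + image-resizer + pdf-renderer + notification-fanout + email-composer (3076) but leaves 5 GB idle.
The 10 GB tied up in image-resizer is better spent on session-store — total rises to 3100 (44 GB).
Every other selection either busts 48 GB or fails to beat 3100.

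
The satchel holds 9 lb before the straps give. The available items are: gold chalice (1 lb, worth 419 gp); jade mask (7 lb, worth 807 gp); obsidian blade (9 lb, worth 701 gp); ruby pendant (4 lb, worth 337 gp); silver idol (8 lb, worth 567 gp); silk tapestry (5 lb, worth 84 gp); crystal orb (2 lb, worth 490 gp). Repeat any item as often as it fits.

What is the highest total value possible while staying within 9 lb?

3771

Taking 9×gold chalice: 9 lb used, 3771 in value.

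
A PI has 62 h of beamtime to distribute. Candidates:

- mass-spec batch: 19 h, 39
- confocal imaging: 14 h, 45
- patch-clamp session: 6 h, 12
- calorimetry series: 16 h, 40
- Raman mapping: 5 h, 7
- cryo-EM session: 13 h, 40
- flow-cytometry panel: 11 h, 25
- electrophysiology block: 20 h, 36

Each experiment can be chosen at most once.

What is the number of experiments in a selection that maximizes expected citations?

4

Optimal total is 164.
One optimal bundle: mass-spec batch + confocal imaging + calorimetry series + cryo-EM session (62 h).
Every optimal selection uses 4 experiments.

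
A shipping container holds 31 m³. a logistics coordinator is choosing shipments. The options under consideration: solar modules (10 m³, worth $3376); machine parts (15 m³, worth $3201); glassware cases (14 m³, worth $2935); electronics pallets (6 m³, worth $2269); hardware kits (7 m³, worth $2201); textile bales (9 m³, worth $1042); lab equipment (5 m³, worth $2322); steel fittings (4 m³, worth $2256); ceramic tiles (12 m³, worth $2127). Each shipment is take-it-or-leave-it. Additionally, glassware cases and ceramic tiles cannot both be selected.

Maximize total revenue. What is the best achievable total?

10223

Solar modules + electronics pallets + lab equipment + steel fittings uses 25 of the 31 m³ and totals 10223.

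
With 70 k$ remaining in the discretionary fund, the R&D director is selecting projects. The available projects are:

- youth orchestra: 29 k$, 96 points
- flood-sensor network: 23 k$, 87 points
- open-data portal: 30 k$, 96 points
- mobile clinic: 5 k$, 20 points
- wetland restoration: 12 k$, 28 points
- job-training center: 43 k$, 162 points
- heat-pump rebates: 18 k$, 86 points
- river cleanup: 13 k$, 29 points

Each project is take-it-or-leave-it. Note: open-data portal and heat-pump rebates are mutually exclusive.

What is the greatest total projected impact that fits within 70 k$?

269

Ranking by ratio (projected impact/k$): heat-pump rebates 4.78, mobile clinic 4.00, flood-sensor network 3.78.
Greedy by ratio would take flood-sensor network + mobile clinic + wetland restoration + heat-pump rebates: 58 k$ used, total 221.
Dropping mobile clinic and wetland restoration frees 17 k$; slotting in youth orchestra (29 k$) lifts the total to 269 at 70 k$.
The closest alternative, mobile clinic + job-training center + heat-pump rebates, reaches only 268.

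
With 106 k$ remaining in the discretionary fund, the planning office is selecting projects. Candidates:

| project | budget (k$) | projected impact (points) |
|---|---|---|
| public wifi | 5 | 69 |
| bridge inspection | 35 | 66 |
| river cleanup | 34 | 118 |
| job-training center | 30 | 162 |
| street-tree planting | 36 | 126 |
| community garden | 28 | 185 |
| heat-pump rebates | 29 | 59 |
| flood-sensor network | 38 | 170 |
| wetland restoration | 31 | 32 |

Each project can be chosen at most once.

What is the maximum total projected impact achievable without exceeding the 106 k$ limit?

586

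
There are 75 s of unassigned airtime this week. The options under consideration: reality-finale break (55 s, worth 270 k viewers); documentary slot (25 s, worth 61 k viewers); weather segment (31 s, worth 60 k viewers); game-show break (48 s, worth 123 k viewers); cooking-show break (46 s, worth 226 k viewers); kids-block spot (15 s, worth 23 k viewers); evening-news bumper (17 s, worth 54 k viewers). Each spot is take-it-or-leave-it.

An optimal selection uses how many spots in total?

The maximum expected reach within 75 s is 324.
For example reality-finale break + evening-news bumper achieves it, using 72 s.
Every optimal selection uses 2 spots.

2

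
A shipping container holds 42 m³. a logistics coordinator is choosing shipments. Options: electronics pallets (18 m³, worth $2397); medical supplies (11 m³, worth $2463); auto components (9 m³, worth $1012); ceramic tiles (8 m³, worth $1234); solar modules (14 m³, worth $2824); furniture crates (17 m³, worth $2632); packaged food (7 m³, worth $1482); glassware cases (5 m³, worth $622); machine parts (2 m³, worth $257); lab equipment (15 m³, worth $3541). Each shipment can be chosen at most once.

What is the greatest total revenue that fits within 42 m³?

9085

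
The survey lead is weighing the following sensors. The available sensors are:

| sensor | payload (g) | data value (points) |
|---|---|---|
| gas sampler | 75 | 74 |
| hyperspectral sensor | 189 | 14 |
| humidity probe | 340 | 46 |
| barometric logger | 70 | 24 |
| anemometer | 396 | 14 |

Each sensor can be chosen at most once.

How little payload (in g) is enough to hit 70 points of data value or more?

75

Minimise g subject to total data value ≥ 70.
gas sampler reaches 74 using 75 g.
No combination under 75 g hits 70.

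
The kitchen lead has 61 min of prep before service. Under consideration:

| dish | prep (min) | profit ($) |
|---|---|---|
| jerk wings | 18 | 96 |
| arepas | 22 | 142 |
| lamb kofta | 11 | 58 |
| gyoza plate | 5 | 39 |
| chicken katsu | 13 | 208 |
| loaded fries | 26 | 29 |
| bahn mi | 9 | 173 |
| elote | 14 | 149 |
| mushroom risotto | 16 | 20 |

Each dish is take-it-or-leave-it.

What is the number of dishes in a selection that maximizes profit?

Optimal total is 672.
arepas + chicken katsu + bahn mi + elote hits 672 at 58 min.
Any selection reaching 672 contains exactly 4 dishes.

4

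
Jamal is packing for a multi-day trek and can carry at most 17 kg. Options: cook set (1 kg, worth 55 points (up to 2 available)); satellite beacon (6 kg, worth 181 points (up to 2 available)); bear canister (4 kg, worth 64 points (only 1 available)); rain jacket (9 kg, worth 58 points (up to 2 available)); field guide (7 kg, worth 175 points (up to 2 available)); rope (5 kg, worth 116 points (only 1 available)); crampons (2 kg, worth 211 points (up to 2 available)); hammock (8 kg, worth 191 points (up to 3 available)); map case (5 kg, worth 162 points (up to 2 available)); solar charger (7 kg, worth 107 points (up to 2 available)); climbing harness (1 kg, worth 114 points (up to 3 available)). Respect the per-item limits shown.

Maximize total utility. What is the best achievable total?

Density check — climbing harness 114.00, crampons 105.50, cook set 55.00, map case 32.40 are the best per kg.
Greedy by ratio would take 2×cook set + 2×crampons + map case + 3×climbing harness: 14 kg used, total 1036.
Dropping 2×cook set frees 2 kg; slotting in map case (5 kg) lifts the total to 1088 at 17 kg.
No other feasible combination exceeds 1088.

1088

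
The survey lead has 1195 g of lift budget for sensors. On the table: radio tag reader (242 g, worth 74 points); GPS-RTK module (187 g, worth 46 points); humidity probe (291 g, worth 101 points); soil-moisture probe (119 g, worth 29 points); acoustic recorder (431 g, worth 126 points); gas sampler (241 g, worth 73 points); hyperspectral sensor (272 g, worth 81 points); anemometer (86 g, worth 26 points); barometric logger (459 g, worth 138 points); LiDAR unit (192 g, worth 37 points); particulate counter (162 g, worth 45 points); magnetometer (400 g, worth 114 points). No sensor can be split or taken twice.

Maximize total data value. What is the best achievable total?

365

A density-first pass picks radio tag reader + humidity probe + gas sampler + hyperspectral sensor + anemometer — 355 at 1132 g.
A better packing is humidity probe + acoustic recorder + barometric logger: 1181 g, total 365.
The spare 14 g is too small for any remaining sensor, and no exchange beats 365.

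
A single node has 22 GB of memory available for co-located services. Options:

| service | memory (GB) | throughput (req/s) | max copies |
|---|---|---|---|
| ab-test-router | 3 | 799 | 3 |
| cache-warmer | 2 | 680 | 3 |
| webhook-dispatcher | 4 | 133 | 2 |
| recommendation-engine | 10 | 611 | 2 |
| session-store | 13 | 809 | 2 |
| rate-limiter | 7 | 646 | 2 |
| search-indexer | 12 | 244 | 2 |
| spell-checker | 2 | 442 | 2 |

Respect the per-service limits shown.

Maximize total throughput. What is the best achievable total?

5321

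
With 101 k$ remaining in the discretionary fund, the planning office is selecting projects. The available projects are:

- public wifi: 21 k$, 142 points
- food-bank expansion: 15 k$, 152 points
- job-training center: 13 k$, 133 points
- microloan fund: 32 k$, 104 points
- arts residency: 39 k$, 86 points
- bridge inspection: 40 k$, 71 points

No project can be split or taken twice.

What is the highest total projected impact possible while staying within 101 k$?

531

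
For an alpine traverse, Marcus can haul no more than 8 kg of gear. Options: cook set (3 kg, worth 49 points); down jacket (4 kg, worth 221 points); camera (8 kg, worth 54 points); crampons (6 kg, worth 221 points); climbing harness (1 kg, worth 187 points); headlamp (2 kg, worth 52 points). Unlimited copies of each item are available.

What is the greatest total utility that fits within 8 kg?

Density check — climbing harness 187.00, down jacket 55.25, crampons 36.83, headlamp 26.00 are the best per kg.
Best packing: 8×climbing harness — 8 kg, 1496 total.
Every other selection either busts 8 kg or fails to beat 1496.

1496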